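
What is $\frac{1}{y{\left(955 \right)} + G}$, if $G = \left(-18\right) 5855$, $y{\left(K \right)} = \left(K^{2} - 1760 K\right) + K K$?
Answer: $\frac{1}{37860} \approx 2.6413 \cdot 10^{-5}$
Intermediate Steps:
$y{\left(K \right)} = - 1760 K + 2 K^{2}$ ($y{\left(K \right)} = \left(K^{2} - 1760 K\right) + K^{2} = - 1760 K + 2 K^{2}$)
$G = -105390$
$\frac{1}{y{\left(955 \right)} + G} = \frac{1}{2 \cdot 955 \left(-880 + 955\right) - 105390} = \frac{1}{2 \cdot 955 \cdot 75 - 105390} = \frac{1}{143250 - 105390} = \frac{1}{37860}$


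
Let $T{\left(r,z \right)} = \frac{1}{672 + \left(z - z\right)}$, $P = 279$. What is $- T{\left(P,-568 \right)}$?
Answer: $- \frac{1}{672} \approx -0.0014881$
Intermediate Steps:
$T{\left(r,z \right)} = \frac{1}{672}$ ($T{\left(r,z \right)} = \frac{1}{672 + 0} = \frac{1}{672}$)
$- T{\left(P,-568 \right)} = \left(-1\right) \frac{1}{672} = - \frac{1}{672}$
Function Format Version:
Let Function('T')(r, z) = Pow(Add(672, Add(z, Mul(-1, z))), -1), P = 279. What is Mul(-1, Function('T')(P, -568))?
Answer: Rational(-1, 672) ≈ -0.0014881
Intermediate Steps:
Function('T')(r, z) = Rational(1, 672) (Function('T')(r, z) = Pow(Add(672, 0), -1) = Pow(672, -1) = Rational(1, 672))
Mul(-1, Function('T')(P, -568)) = Mul(-1, Rational(1, 672)) = Rational(-1, 672)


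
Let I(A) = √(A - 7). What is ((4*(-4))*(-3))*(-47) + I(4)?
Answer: -2256 + I*√3 ≈ -2256.0 + 1.732*I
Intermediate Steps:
I(A) = √(-7 + A)
((4*(-4))*(-3))*(-47) + I(4) = ((4*(-4))*(-3))*(-47) + √(-7 + 4) = -16*(-3)*(-47) + √(-3) = 48*(-47) + I*√3 = -2256 + I*√3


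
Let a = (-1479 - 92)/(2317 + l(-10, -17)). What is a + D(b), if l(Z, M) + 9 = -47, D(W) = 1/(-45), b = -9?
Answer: -72956/101745 ≈ -0.71705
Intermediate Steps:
D(W) = -1/45
l(Z, M) = -56 (l(Z, M) = -9 - 47 = -56)
a = -1571/2261 (a = (-1479 - 92)/(2317 - 56) = -1571/2261 ≈ -0.69483)
a + D(b) = -1571/2261 - 1/45 = -72956/101745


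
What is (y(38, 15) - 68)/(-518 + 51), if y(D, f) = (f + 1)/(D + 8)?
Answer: 1556/10741 ≈ 0.14487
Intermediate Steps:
y(D, f) = (1 + f)/(8 + D)
(y(38, 15) - 68)/(-518 + 51) = ((1 + 15)/(8 + 38) - 68)/(-518 + 51) = (16/46 - 68)/(-467) = ((1/46)*16 - 68)*(-1/467) = (8/23 - 68)*(-1/467) = -1556/23*(-1/467) = 1556/10741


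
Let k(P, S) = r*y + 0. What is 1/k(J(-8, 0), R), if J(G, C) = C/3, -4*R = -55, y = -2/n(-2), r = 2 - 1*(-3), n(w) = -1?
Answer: ⅒ ≈ 0.10000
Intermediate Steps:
r = 5 (r = 2 + 3 = 5)
y = 2 (y = -2/(-1) = -2*(-1) = 2)
R = 55/4 (R = -¼*(-55) = 55/4 ≈ 13.750)
J(G, C) = C/3 (J(G, C) = C*(⅓) = C/3)
k(P, S) = 10 (k(P, S) = 5*2 + 0 = 10 + 0 = 10)
1/k(J(-8, 0), R) = 1/10 = ⅒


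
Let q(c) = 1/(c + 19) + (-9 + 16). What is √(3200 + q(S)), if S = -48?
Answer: 7*√55042/29 ≈ 56.630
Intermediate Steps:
q(c) = 7 + 1/(19 + c) (q(c) = 1/(19 + c) + 7 = 7 + 1/(19 + c))
√(3200 + q(S)) = √(3200 + (134 + 7*(-48))/(19 - 48)) = √(3200 + (134 - 336)/(-29)) = √(3200 - 1/29*(-202)) = √(3200 + 202/29) = √(93002/29) = 7*√55042/29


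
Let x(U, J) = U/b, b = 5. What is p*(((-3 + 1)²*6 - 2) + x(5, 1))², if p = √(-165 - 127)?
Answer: 1058*I*√73 ≈ 9039.6*I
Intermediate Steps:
x(U, J) = U/5
p = 2*I*√73 (p = √(-292) = 2*I*√73 ≈ 17.088*I)
p*(((-3 + 1)²*6 - 2) + x(5, 1))² = (2*I*√73)*(((-3 + 1)²*6 - 2) + (⅕)*5)² = (2*I*√73)*(((-2)²*6 - 2) + 1)² = (2*I*√73)*((4*6 - 2) + 1)² = (2*I*√73)*((24 - 2) + 1)² = (2*I*√73)*(22 + 1)² = (2*I*√73)*23² = (2*I*√73)*529 = 1058*I*√73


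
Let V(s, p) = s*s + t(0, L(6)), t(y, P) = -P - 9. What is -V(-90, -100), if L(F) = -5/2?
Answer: -16187/2 ≈ -8093.5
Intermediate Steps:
L(F) = -5/2 (L(F) = -5*½ = -5/2)
t(y, P) = -9 - P
V(s, p) = -13/2 + s² (V(s, p) = s*s + (-9 - 1*(-5/2)) = s² + (-9 + 5/2) = s² - 13/2 = -13/2 + s²)
-V(-90, -100) = -(-13/2 + (-90)²) = -(-13/2 + 8100) = -1*16187/2 = -16187/2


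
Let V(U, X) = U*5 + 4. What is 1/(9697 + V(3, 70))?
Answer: 1/9716 ≈ 0.00010292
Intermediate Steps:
V(U, X) = 4 + 5*U (V(U, X) = 5*U + 4 = 4 + 5*U)
1/(9697 + V(3, 70)) = 1/(9697 + (4 + 5*3)) = 1/(9697 + (4 + 15)) = 1/(9697 + 19) = 1/9716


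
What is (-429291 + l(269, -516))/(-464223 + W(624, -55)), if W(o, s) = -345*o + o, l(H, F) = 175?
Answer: 429116/678879 ≈ 0.63210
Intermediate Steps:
W(o, s) = -344*o
(-429291 + l(269, -516))/(-464223 + W(624, -55)) = (-429291 + 175)/(-464223 - 344*624) = -429116/(-464223 - 214656) = -429116/(-678879) = -429116*(-1/678879) = 429116/678879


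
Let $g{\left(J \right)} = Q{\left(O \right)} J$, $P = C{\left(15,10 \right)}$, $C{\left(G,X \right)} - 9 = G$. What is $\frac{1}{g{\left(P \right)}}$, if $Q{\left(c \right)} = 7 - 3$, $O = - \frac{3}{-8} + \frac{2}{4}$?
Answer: $\frac{1}{96} \approx 0.010417$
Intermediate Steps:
$C{\left(G,X \right)} = 9 + G$
$P = 24$ ($P = 9 + 15 = 24$)
$O = \frac{7}{8}$ ($O = \left(-3\right) \left(- \frac{1}{8}\right) + 2 \cdot \frac{1}{4} = \frac{3}{8} + \frac{1}{2} = \frac{7}{8} \approx 0.875$)
$Q{\left(c \right)} = 4$ ($Q{\left(c \right)} = 7 - 3 = 4$)
$g{\left(J \right)} = 4 J$
$\frac{1}{g{\left(P \right)}} = \frac{1}{4 \cdot 24} = \frac{1}{96}$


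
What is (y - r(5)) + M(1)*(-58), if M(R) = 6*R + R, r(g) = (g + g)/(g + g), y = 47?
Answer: -360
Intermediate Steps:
r(g) = 1 (r(g) = (2*g)/((2*g)) = (2*g)*(1/(2*g)) = 1)
M(R) = 7*R
(y - r(5)) + M(1)*(-58) = (47 - 1*1) + (7*1)*(-58) = (47 - 1) + 7*(-58) = 46 - 406 = -360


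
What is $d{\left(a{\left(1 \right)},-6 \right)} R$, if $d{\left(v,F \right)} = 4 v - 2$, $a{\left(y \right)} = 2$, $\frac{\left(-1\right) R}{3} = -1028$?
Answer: $18504$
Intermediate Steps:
$R = 3084$ ($R = \left(-3\right) \left(-1028\right) = 3084$)
$d{\left(v,F \right)} = -2 + 4 v$
$d{\left(a{\left(1 \right)},-6 \right)} R = \left(-2 + 4 \cdot 2\right) 3084 = \left(-2 + 8\right) 3084 = 6 \cdot 3084 = 18504$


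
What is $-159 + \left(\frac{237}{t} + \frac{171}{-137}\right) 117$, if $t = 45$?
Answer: $\frac{213147}{685} \approx 311.16$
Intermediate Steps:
$-159 + \left(\frac{237}{t} + \frac{171}{-137}\right) 117 = -159 + \left(\frac{237}{45} + \frac{171}{-137}\right) 117 = -159 + \left(237 \cdot \frac{1}{45} + 171 \left(- \frac{1}{137}\right)\right) 117 = -159 + \left(\frac{79}{15} - \frac{171}{137}\right) 117 = -159 + \frac{8258}{2055} \cdot 117 = -159 + \frac{322062}{685} = \frac{213147}{685}$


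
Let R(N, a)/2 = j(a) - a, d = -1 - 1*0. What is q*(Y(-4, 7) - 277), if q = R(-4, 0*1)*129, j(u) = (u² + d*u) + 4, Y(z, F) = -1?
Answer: -286896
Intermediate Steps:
d = -1 (d = -1 + 0 = -1)
j(u) = 4 + u² - u (j(u) = (u² - u) + 4 = 4 + u² - u)
R(N, a) = 8 - 4*a + 2*a² (R(N, a) = 2*((4 + a² - a) - a) = 2*(4 + a² - 2*a) = 8 - 4*a + 2*a²)
q = 1032 (q = (8 - 0 + 2*(0*1)²)*129 = (8 - 4*0 + 2*0²)*129 = (8 + 0 + 2*0)*129 = (8 + 0 + 0)*129 = 8*129 = 1032)
q*(Y(-4, 7) - 277) = 1032*(-1 - 277) = 1032*(-278) = -286896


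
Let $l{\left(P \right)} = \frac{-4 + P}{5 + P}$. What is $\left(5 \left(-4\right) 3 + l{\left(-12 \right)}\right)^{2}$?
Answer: $\frac{163216}{49} \approx 3330.9$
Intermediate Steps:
$l{\left(P \right)} = \frac{-4 + P}{5 + P}$
$\left(5 \left(-4\right) 3 + l{\left(-12 \right)}\right)^{2} = \left(5 \left(-4\right) 3 + \frac{-4 - 12}{5 - 12}\right)^{2} = \left(\left(-20\right) 3 + \frac{1}{-7} \left(-16\right)\right)^{2} = \left(-60 - - \frac{16}{7}\right)^{2} = \left(-60 + \frac{16}{7}\right)^{2} = \left(- \frac{404}{7}\right)^{2} = \frac{163216}{49}$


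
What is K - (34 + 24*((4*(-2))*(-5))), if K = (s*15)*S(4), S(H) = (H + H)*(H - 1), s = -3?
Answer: -2074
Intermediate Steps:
S(H) = 2*H*(-1 + H) (S(H) = (2*H)*(-1 + H) = 2*H*(-1 + H))
K = -1080 (K = (-3*15)*(2*4*(-1 + 4)) = -90*4*3 = -45*24 = -1080)
K - (34 + 24*((4*(-2))*(-5))) = -1080 - (34 + 24*((4*(-2))*(-5))) = -1080 - (34 + 24*(-8*(-5))) = -1080 - (34 + 24*40) = -1080 - (34 + 960) = -1080 - 1*994 = -1080 - 994 = -2074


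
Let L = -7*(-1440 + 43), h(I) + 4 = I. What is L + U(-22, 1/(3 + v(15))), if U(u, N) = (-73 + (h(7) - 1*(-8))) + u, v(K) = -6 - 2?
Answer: 9695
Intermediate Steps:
v(K) = -8
h(I) = -4 + I
U(u, N) = -62 + u (U(u, N) = (-73 + ((-4 + 7) - 1*(-8))) + u = (-73 + (3 + 8)) + u = (-73 + 11) + u = -62 + u)
L = 9779 (L = -7*(-1397) = 9779)
L + U(-22, 1/(3 + v(15))) = 9779 + (-62 - 22) = 9779 - 84 = 9695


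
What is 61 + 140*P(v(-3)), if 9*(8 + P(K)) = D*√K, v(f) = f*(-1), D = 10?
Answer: -1059 + 1400*√3/9 ≈ -789.57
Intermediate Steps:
v(f) = -f
P(K) = -8 + 10*√K/9 (P(K) = -8 + (10*√K)/9 = -8 + 10*√K/9)
61 + 140*P(v(-3)) = 61 + 140*(-8 + 10*√(-1*(-3))/9) = 61 + 140*(-8 + 10*√3/9) = 61 + (-1120 + 1400*√3/9) = -1059 + 1400*√3/9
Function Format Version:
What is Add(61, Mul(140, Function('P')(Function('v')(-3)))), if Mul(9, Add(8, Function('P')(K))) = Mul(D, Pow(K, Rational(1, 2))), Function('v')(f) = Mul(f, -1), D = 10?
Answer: Add(-1059, Mul(Rational(1400, 9), Pow(3, Rational(1, 2)))) ≈ -789.57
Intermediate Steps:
Function('v')(f) = Mul(-1, f)
Function('P')(K) = Add(-8, Mul(Rational(10, 9), Pow(K, Rational(1, 2)))) (Function('P')(K) = Add(-8, Mul(Rational(1, 9), Mul(10, Pow(K, Rational(1, 2))))) = Add(-8, Mul(Rational(10, 9), Pow(K, Rational(1, 2)))))
Add(61, Mul(140, Function('P')(Function('v')(-3)))) = Add(61, Mul(140, Add(-8, Mul(Rational(10, 9), Pow(Mul(-1, -3), Rational(1, 2)))))) = Add(61, Mul(140, Add(-8, Mul(Rational(10, 9), Pow(3, Rational(1, 2)))))) = Add(61, Add(-1120, Mul(Rational(1400, 9), Pow(3, Rational(1, 2))))) = Add(-1059, Mul(Rational(1400, 9), Pow(3, Rational(1, 2))))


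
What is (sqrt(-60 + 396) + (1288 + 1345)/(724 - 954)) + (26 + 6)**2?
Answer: 232887/230 + 4*sqrt(21) ≈ 1030.9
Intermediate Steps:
(sqrt(-60 + 396) + (1288 + 1345)/(724 - 954)) + (26 + 6)**2 = (sqrt(336) + 2633/(-230)) + 32**2 = (4*sqrt(21) + 2633*(-1/230)) + 1024 = (4*sqrt(21) - 2633/230) + 1024 = (-2633/230 + 4*sqrt(21)) + 1024 = 232887/230 + 4*sqrt(21)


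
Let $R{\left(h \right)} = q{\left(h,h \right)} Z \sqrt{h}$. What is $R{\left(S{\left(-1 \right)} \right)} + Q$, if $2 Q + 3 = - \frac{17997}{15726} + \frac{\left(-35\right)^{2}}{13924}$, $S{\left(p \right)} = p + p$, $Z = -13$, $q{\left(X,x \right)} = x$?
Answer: $- \frac{148038725}{72989608} + 26 i \sqrt{2} \approx -2.0282 + 36.77 i$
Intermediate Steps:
$S{\left(p \right)} = 2 p$
$R{\left(h \right)} = - 13 h^{\frac{3}{2}}$ ($R{\left(h \right)} = h \left(-13\right) \sqrt{h} = - 13 h \sqrt{h} = - 13 h^{\frac{3}{2}}$)
$Q = - \frac{148038725}{72989608}$ ($Q = - \frac{3}{2} + \frac{- \frac{17997}{15726} + \frac{\left(-35\right)^{2}}{13924}}{2} = - \frac{3}{2} + \frac{\left(-17997\right) \frac{1}{15726} + 1225 \cdot \frac{1}{13924}}{2} = - \frac{3}{2} + \frac{- \frac{5999}{5242} + \frac{1225}{13924}}{2} = - \frac{3}{2} + \frac{1}{2} \left(- \frac{38554313}{36494804}\right) = - \frac{3}{2} - \frac{38554313}{72989608} = - \frac{148038725}{72989608} \approx -2.0282$)
$R{\left(S{\left(-1 \right)} \right)} + Q = - 13 \left(2 \left(-1\right)\right)^{\frac{3}{2}} - \frac{148038725}{72989608} = - 13 \left(-2\right)^{\frac{3}{2}} - \frac{148038725}{72989608} = - 13 \left(- 2 i \sqrt{2}\right) - \frac{148038725}{72989608} = 26 i \sqrt{2} - \frac{148038725}{72989608} = - \frac{148038725}{72989608} + 26 i \sqrt{2}$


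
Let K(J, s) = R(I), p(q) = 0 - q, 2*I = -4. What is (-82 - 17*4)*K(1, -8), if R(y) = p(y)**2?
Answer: -600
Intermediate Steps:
I = -2 (I = (1/2)*(-4) = -2)
p(q) = -q
R(y) = y**2 (R(y) = (-y)**2 = y**2)
K(J, s) = 4 (K(J, s) = (-2)**2 = 4)
(-82 - 17*4)*K(1, -8) = (-82 - 17*4)*4 = (-82 - 68)*4 = -150*4 = -600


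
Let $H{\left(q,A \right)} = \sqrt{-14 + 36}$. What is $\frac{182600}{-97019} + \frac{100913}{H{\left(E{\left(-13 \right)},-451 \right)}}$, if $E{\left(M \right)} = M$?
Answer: $- \frac{182600}{97019} + \frac{100913 \sqrt{22}}{22} \approx 21513.0$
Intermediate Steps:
$H{\left(q,A \right)} = \sqrt{22}$
$\frac{182600}{-97019} + \frac{100913}{H{\left(E{\left(-13 \right)},-451 \right)}} = \frac{182600}{-97019} + \frac{100913}{\sqrt{22}} = 182600 \left(- \frac{1}{97019}\right) + 100913 \frac{\sqrt{22}}{22} = - \frac{182600}{97019} + \frac{100913 \sqrt{22}}{22}$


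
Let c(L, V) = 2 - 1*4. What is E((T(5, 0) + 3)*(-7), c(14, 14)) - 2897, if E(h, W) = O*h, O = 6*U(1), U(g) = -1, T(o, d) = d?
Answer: -2771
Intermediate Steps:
O = -6 (O = 6*(-1) = -6)
c(L, V) = -2 (c(L, V) = 2 - 4 = -2)
E(h, W) = -6*h
E((T(5, 0) + 3)*(-7), c(14, 14)) - 2897 = -6*(0 + 3)*(-7) - 2897 = -18*(-7) - 2897 = -6*(-21) - 2897 = 126 - 2897 = -2771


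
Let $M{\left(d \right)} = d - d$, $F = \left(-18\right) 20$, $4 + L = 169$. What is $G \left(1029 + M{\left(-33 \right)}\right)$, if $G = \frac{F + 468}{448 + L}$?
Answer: $\frac{111132}{613} \approx 181.29$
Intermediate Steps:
$L = 165$ ($L = -4 + 169 = 165$)
$F = -360$
$M{\left(d \right)} = 0$
$G = \frac{108}{613}$ ($G = \frac{-360 + 468}{448 + 165} = \frac{108}{613} \approx 0.17618$)
$G \left(1029 + M{\left(-33 \right)}\right) = \frac{108 \left(1029 + 0\right)}{613} = \frac{108}{613} \cdot 1029 = \frac{111132}{613}$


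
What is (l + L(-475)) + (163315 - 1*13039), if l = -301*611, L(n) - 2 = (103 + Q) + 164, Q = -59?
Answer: -33425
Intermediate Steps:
L(n) = 210 (L(n) = 2 + ((103 - 59) + 164) = 2 + (44 + 164) = 2 + 208 = 210)
l = -183911
(l + L(-475)) + (163315 - 1*13039) = (-183911 + 210) + (163315 - 1*13039) = -183701 + (163315 - 13039) = -183701 + 150276 = -33425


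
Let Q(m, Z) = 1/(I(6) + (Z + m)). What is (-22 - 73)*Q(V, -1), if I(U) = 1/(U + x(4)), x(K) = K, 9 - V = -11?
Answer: -950/191 ≈ -4.9738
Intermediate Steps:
V = 20 (V = 9 - 1*(-11) = 9 + 11 = 20)
I(U) = 1/(4 + U) (I(U) = 1/(U + 4) = 1/(4 + U))
Q(m, Z) = 1/(⅒ + Z + m) (Q(m, Z) = 1/(1/(4 + 6) + (Z + m)) = 1/(1/10 + (Z + m)) = 1/(⅒ + (Z + m)) = 1/(⅒ + Z + m))
(-22 - 73)*Q(V, -1) = (-22 - 73)*(10/(1 + 10*(-1) + 10*20)) = -950/(1 - 10 + 200) = -950/191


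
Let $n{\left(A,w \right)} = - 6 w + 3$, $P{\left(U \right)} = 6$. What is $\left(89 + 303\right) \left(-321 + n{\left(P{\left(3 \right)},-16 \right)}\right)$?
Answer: $-87024$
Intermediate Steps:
$n{\left(A,w \right)} = 3 - 6 w$
$\left(89 + 303\right) \left(-321 + n{\left(P{\left(3 \right)},-16 \right)}\right) = \left(89 + 303\right) \left(-321 + \left(3 - -96\right)\right) = 392 \left(-321 + \left(3 + 96\right)\right) = 392 \left(-321 + 99\right) = 392 \left(-222\right) = -87024$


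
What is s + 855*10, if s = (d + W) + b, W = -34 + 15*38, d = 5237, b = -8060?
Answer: 6263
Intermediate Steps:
W = 536 (W = -34 + 570 = 536)
s = -2287 (s = (5237 + 536) - 8060 = 5773 - 8060 = -2287)
s + 855*10 = -2287 + 855*10 = -2287 + 8550 = 6263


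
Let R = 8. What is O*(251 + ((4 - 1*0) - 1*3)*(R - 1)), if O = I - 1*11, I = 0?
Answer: -2838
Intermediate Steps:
O = -11 (O = 0 - 1*11 = 0 - 11 = -11)
O*(251 + ((4 - 1*0) - 1*3)*(R - 1)) = -11*(251 + ((4 - 1*0) - 1*3)*(8 - 1)) = -11*(251 + ((4 + 0) - 3)*7) = -11*(251 + (4 - 3)*7) = -11*(251 + 1*7) = -11*(251 + 7) = -11*258 = -2838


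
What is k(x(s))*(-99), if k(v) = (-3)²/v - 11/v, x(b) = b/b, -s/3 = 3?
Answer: 198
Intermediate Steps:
s = -9 (s = -3*3 = -9)
x(b) = 1
k(v) = -2/v (k(v) = 9/v - 11/v = -2/v)
k(x(s))*(-99) = -2/1*(-99) = -2*1*(-99) = -2*(-99) = 198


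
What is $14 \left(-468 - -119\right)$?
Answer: $-4886$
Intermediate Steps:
$14 \left(-468 - -119\right) = 14 \left(-468 + 119\right) = 14 \left(-349\right) = -4886$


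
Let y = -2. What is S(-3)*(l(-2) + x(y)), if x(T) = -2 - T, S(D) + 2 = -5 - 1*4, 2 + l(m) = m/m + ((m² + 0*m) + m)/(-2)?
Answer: 22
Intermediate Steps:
l(m) = -1 - m/2 - m²/2 (l(m) = -2 + (m/m + ((m² + 0*m) + m)/(-2)) = -2 + (1 + ((m² + 0) + m)*(-½)) = -2 + (1 + (m² + m)*(-½)) = -2 + (1 + (m + m²)*(-½)) = -2 + (1 + (-m/2 - m²/2)) = -2 + (1 - m/2 - m²/2) = -1 - m/2 - m²/2)
S(D) = -11 (S(D) = -2 + (-5 - 1*4) = -2 + (-5 - 4) = -2 - 9 = -11)
S(-3)*(l(-2) + x(y)) = -11*((-1 - ½*(-2) - ½*(-2)²) + (-2 - 1*(-2))) = -11*((-1 + 1 - ½*4) + (-2 + 2)) = -11*((-1 + 1 - 2) + 0) = -11*(-2 + 0) = -11*(-2) = 22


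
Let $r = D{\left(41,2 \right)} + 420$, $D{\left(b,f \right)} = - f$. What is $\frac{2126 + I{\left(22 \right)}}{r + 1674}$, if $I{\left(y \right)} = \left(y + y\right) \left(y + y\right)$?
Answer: $\frac{2031}{1046} \approx 1.9417$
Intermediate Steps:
$I{\left(y \right)} = 4 y^{2}$ ($I{\left(y \right)} = 2 y 2 y = 4 y^{2}$)
$r = 418$ ($r = \left(-1\right) 2 + 420 = -2 + 420 = 418$)
$\frac{2126 + I{\left(22 \right)}}{r + 1674} = \frac{2126 + 4 \cdot 22^{2}}{418 + 1674} = \frac{2126 + 4 \cdot 484}{2092} = \left(2126 + 1936\right) \frac{1}{2092} = 4062 \cdot \frac{1}{2092} = \frac{2031}{1046}$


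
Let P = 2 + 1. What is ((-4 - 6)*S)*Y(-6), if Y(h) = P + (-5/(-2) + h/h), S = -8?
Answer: 520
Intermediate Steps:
P = 3
Y(h) = 13/2 (Y(h) = 3 + (-5/(-2) + h/h) = 3 + (-5*(-½) + 1) = 3 + (5/2 + 1) = 3 + 7/2 = 13/2)
((-4 - 6)*S)*Y(-6) = ((-4 - 6)*(-8))*(13/2) = -10*(-8)*(13/2) = 80*(13/2) = 520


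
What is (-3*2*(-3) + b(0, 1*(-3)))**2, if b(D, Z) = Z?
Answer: 225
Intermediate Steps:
(-3*2*(-3) + b(0, 1*(-3)))**2 = (-3*2*(-3) + 1*(-3))**2 = (-6*(-3) - 3)**2 = (18 - 3)**2 = 15**2 = 225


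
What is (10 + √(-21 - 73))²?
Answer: (10 + I*√94)² ≈ 6.0 + 193.91*I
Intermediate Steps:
(10 + √(-21 - 73))² = (10 + √(-94))² = (10 + I*√94)²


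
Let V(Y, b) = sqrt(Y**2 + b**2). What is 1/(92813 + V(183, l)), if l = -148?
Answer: 92813/8614197576 - sqrt(55393)/8614197576 ≈ 1.0747e-5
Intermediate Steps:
1/(92813 + V(183, l)) = 1/(92813 + sqrt(183**2 + (-148)**2)) = 1/(92813 + sqrt(33489 + 21904)) = 1/(92813 + sqrt(55393))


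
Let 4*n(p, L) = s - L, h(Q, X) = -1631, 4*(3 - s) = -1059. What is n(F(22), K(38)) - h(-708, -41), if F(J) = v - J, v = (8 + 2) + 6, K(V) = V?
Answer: 27015/16 ≈ 1688.4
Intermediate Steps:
s = 1071/4 (s = 3 - ¼*(-1059) = 3 + 1059/4 = 1071/4 ≈ 267.75)
v = 16 (v = 10 + 6 = 16)
F(J) = 16 - J
n(p, L) = 1071/16 - L/4 (n(p, L) = (1071/4 - L)/4 = 1071/16 - L/4)
n(F(22), K(38)) - h(-708, -41) = (1071/16 - ¼*38) - 1*(-1631) = (1071/16 - 19/2) + 1631 = 919/16 + 1631 = 27015/16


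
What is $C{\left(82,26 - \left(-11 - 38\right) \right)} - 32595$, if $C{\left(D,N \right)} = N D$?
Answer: $-26445$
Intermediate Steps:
$C{\left(D,N \right)} = D N$
$C{\left(82,26 - \left(-11 - 38\right) \right)} - 32595 = 82 \left(26 - \left(-11 - 38\right)\right) - 32595 = 82 \left(26 - -49\right) - 32595 = 82 \left(26 + 49\right) - 32595 = 82 \cdot 75 - 32595 = 6150 - 32595 = -26445$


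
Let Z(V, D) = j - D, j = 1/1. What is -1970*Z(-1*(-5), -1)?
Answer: -3940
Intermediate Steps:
j = 1
Z(V, D) = 1 - D
-1970*Z(-1*(-5), -1) = -1970*(1 - 1*(-1)) = -1970*(1 + 1) = -1970*2 = -3940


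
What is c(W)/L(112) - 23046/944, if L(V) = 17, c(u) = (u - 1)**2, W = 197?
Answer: 17936461/8024 ≈ 2235.4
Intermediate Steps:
c(u) = (-1 + u)**2
c(W)/L(112) - 23046/944 = (-1 + 197)**2/17 - 23046/944 = 196**2*(1/17) - 23046*1/944 = 38416*(1/17) - 11523/472 = 38416/17 - 11523/472 = 17936461/8024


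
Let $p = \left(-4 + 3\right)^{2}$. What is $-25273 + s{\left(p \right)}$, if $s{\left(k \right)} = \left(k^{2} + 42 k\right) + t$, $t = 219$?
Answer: $-25011$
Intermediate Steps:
$p = 1$ ($p = \left(-1\right)^{2} = 1$)
$s{\left(k \right)} = 219 + k^{2} + 42 k$ ($s{\left(k \right)} = \left(k^{2} + 42 k\right) + 219 = 219 + k^{2} + 42 k$)
$-25273 + s{\left(p \right)} = -25273 + \left(219 + 1^{2} + 42 \cdot 1\right) = -25273 + \left(219 + 1 + 42\right) = -25273 + 262 = -25011$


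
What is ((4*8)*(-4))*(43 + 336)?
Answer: -48512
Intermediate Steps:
((4*8)*(-4))*(43 + 336) = (32*(-4))*379 = -128*379 = -48512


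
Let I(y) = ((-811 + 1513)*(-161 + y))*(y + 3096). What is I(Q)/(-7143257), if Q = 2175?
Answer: -7452287388/7143257 ≈ -1043.3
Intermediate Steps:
I(y) = (-113022 + 702*y)*(3096 + y) (I(y) = (702*(-161 + y))*(3096 + y) = (-113022 + 702*y)*(3096 + y))
I(Q)/(-7143257) = (-349916112 + 702*2175**2 + 2060370*2175)/(-7143257) = (-349916112 + 702*4730625 + 4481304750)*(-1/7143257) = (-349916112 + 3320898750 + 4481304750)*(-1/7143257) = 7452287388*(-1/7143257) = -7452287388/7143257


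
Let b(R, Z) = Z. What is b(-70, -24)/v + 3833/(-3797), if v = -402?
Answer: -241623/254399 ≈ -0.94978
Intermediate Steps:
b(-70, -24)/v + 3833/(-3797) = -24/(-402) + 3833/(-3797) = -24*(-1/402) + 3833*(-1/3797) = 4/67 - 3833/3797 = -241623/254399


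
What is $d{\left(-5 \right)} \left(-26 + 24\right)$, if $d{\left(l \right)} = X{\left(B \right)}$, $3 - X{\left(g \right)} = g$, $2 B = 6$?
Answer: $0$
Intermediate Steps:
$B = 3$ ($B = \frac{1}{2} \cdot 6 = 3$)
$X{\left(g \right)} = 3 - g$
$d{\left(l \right)} = 0$ ($d{\left(l \right)} = 3 - 3 = 0$)
$d{\left(-5 \right)} \left(-26 + 24\right) = 0 \left(-26 + 24\right) = 0 \left(-2\right) = 0$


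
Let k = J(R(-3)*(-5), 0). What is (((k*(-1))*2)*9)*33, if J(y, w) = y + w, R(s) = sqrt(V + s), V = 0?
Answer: 2970*I*sqrt(3) ≈ 5144.2*I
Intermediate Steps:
R(s) = sqrt(s) (R(s) = sqrt(0 + s) = sqrt(s))
J(y, w) = w + y
k = -5*I*sqrt(3) (k = 0 + sqrt(-3)*(-5) = 0 + (I*sqrt(3))*(-5) = 0 - 5*I*sqrt(3) = -5*I*sqrt(3) ≈ -8.6602*I)
(((k*(-1))*2)*9)*33 = (((-5*I*sqrt(3)*(-1))*2)*9)*33 = (((5*I*sqrt(3))*2)*9)*33 = ((10*I*sqrt(3))*9)*33 = (90*I*sqrt(3))*33 = 2970*I*sqrt(3)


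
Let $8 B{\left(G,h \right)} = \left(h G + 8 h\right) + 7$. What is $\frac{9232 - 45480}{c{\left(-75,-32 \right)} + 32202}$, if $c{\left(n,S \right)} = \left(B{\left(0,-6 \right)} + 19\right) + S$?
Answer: $- \frac{289984}{257471} \approx -1.1263$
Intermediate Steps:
$B{\left(G,h \right)} = \frac{7}{8} + h + \frac{G h}{8}$ ($B{\left(G,h \right)} = \frac{\left(h G + 8 h\right) + 7}{8} = \frac{\left(G h + 8 h\right) + 7}{8} = \frac{\left(8 h + G h\right) + 7}{8} = \frac{7 + 8 h + G h}{8} = \frac{7}{8} + h + \frac{G h}{8}$)
$c{\left(n,S \right)} = \frac{111}{8} + S$ ($c{\left(n,S \right)} = \left(\left(\frac{7}{8} - 6 + \frac{1}{8} \cdot 0 \left(-6\right)\right) + 19\right) + S = \left(\left(\frac{7}{8} - 6 + 0\right) + 19\right) + S = \left(- \frac{41}{8} + 19\right) + S = \frac{111}{8} + S$)
$\frac{9232 - 45480}{c{\left(-75,-32 \right)} + 32202} = \frac{9232 - 45480}{\left(\frac{111}{8} - 32\right) + 32202} = - \frac{36248}{- \frac{145}{8} + 32202} = - \frac{36248}{\frac{257471}{8}} = \left(-36248\right) \frac{8}{257471} = - \frac{289984}{257471}$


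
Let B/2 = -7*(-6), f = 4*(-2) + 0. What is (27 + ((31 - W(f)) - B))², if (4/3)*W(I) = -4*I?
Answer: 2500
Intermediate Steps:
f = -8 (f = -8 + 0 = -8)
W(I) = -3*I (W(I) = 3*(-4*I)/4 = -3*I)
B = 84 (B = 2*(-7*(-6)) = 2*42 = 84)
(27 + ((31 - W(f)) - B))² = (27 + ((31 - (-3)*(-8)) - 1*84))² = (27 + ((31 - 1*24) - 84))² = (27 + ((31 - 24) - 84))² = (27 + (7 - 84))² = (27 - 77)² = (-50)² = 2500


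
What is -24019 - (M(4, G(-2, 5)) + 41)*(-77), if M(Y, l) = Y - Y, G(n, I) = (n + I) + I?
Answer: -20862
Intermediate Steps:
G(n, I) = n + 2*I (G(n, I) = (I + n) + I = n + 2*I)
M(Y, l) = 0
-24019 - (M(4, G(-2, 5)) + 41)*(-77) = -24019 - (0 + 41)*(-77) = -24019 - 41*(-77) = -24019 - 1*(-3157) = -24019 + 3157 = -20862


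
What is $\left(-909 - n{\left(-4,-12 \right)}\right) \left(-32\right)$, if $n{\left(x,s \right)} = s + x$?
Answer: $28576$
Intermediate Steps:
$\left(-909 - n{\left(-4,-12 \right)}\right) \left(-32\right) = \left(-909 - \left(-12 - 4\right)\right) \left(-32\right) = \left(-909 - -16\right) \left(-32\right) = \left(-909 + 16\right) \left(-32\right) = \left(-893\right) \left(-32\right) = 28576$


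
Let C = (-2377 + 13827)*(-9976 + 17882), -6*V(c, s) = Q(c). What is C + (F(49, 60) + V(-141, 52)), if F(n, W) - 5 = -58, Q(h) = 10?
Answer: 271570936/3 ≈ 9.0524e+7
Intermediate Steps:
V(c, s) = -5/3 (V(c, s) = -⅙*10 = -5/3)
F(n, W) = -53 (F(n, W) = 5 - 58 = -53)
C = 90523700 (C = 11450*7906 = 90523700)
C + (F(49, 60) + V(-141, 52)) = 90523700 + (-53 - 5/3) = 90523700 - 164/3 = 271570936/3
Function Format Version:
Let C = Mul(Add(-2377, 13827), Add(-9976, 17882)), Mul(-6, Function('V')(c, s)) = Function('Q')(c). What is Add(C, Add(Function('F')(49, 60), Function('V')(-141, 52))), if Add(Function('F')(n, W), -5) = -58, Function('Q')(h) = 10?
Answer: Rational(271570936, 3) ≈ 9.0524e+7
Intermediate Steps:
Function('V')(c, s) = Rational(-5, 3) (Function('V')(c, s) = Mul(Rational(-1, 6), 10) = Rational(-5, 3))
Function('F')(n, W) = -53 (Function('F')(n, W) = Add(5, -58) = -53)
C = 90523700 (C = Mul(11450, 7906) = 90523700)
Add(C, Add(Function('F')(49, 60), Function('V')(-141, 52))) = Add(90523700, Add(-53, Rational(-5, 3))) = Add(90523700, Rational(-164, 3)) = Rational(271570936, 3)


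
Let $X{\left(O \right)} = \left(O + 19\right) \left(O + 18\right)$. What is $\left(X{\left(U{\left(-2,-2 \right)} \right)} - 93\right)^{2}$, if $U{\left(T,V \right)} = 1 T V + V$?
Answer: $106929$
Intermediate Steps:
$U{\left(T,V \right)} = V + T V$ ($U{\left(T,V \right)} = T V + V = V + T V$)
$X{\left(O \right)} = \left(18 + O\right) \left(19 + O\right)$ ($X{\left(O \right)} = \left(19 + O\right) \left(18 + O\right) = \left(18 + O\right) \left(19 + O\right)$)
$\left(X{\left(U{\left(-2,-2 \right)} \right)} - 93\right)^{2} = \left(\left(342 + \left(- 2 \left(1 - 2\right)\right)^{2} + 37 \left(- 2 \left(1 - 2\right)\right)\right) - 93\right)^{2} = \left(\left(342 + \left(\left(-2\right) \left(-1\right)\right)^{2} + 37 \left(\left(-2\right) \left(-1\right)\right)\right) - 93\right)^{2} = \left(\left(342 + 2^{2} + 37 \cdot 2\right) - 93\right)^{2} = \left(\left(342 + 4 + 74\right) - 93\right)^{2} = \left(420 - 93\right)^{2} = 327^{2} = 106929$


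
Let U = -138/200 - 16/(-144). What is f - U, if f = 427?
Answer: 384821/900 ≈ 427.58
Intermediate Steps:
U = -521/900 (U = -138*1/200 - 16*(-1/144) = -69/100 + ⅑ = -521/900 ≈ -0.57889)
f - U = 427 - 1*(-521/900) = 427 + 521/900 = 384821/900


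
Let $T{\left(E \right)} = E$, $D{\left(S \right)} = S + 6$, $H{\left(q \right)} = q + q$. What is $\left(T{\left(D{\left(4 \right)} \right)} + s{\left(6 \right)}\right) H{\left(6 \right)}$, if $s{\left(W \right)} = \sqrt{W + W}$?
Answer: $120 + 24 \sqrt{3} \approx 161.57$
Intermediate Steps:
$H{\left(q \right)} = 2 q$
$s{\left(W \right)} = \sqrt{2} \sqrt{W}$ ($s{\left(W \right)} = \sqrt{2 W} = \sqrt{2} \sqrt{W}$)
$D{\left(S \right)} = 6 + S$
$\left(T{\left(D{\left(4 \right)} \right)} + s{\left(6 \right)}\right) H{\left(6 \right)} = \left(\left(6 + 4\right) + \sqrt{2} \sqrt{6}\right) 2 \cdot 6 = \left(10 + 2 \sqrt{3}\right) 12 = 120 + 24 \sqrt{3}$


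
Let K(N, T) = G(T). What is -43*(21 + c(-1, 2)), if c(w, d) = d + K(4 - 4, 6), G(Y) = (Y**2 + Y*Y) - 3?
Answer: -3956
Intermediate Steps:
G(Y) = -3 + 2*Y**2 (G(Y) = (Y**2 + Y**2) - 3 = 2*Y**2 - 3 = -3 + 2*Y**2)
K(N, T) = -3 + 2*T**2
c(w, d) = 69 + d (c(w, d) = d + (-3 + 2*6**2) = d + (-3 + 2*36) = d + (-3 + 72) = d + 69 = 69 + d)
-43*(21 + c(-1, 2)) = -43*(21 + (69 + 2)) = -43*(21 + 71) = -43*92 = -3956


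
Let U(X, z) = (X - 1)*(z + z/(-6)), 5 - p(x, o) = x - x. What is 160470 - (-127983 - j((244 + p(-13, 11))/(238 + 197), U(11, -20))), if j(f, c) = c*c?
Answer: 2846077/9 ≈ 3.1623e+5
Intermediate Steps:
p(x, o) = 5 (p(x, o) = 5 - (x - x) = 5 - 1*0 = 5 + 0 = 5)
U(X, z) = 5*z*(-1 + X)/6 (U(X, z) = (-1 + X)*(z + z*(-⅙)) = (-1 + X)*(z - z/6) = (-1 + X)*(5*z/6) = 5*z*(-1 + X)/6)
j(f, c) = c²
160470 - (-127983 - j((244 + p(-13, 11))/(238 + 197), U(11, -20))) = 160470 - (-127983 - ((⅚)*(-20)*(-1 + 11))²) = 160470 - (-127983 - ((⅚)*(-20)*10)²) = 160470 - (-127983 - (-500/3)²) = 160470 - (-127983 - 1*250000/9) = 160470 - (-127983 - 250000/9) = 160470 - 1*(-1401847/9) = 160470 + 1401847/9 = 2846077/9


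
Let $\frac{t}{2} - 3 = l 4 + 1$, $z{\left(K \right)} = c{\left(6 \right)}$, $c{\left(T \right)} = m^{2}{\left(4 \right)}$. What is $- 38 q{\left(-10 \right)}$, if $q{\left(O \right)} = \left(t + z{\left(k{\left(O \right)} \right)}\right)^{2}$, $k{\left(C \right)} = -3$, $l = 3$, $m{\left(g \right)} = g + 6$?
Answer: $-662112$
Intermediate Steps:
$m{\left(g \right)} = 6 + g$
$c{\left(T \right)} = 100$ ($c{\left(T \right)} = \left(6 + 4\right)^{2} = 10^{2} = 100$)
$z{\left(K \right)} = 100$
$t = 32$ ($t = 6 + 2 \left(3 \cdot 4 + 1\right) = 6 + 2 \left(12 + 1\right) = 6 + 2 \cdot 13 = 6 + 26 = 32$)
$q{\left(O \right)} = 17424$ ($q{\left(O \right)} = \left(32 + 100\right)^{2} = 132^{2} = 17424$)
$- 38 q{\left(-10 \right)} = \left(-38\right) 17424 = -662112$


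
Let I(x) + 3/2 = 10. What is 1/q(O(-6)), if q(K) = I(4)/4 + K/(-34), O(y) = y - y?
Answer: 8/17 ≈ 0.47059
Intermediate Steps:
I(x) = 17/2 (I(x) = -3/2 + 10 = 17/2)
O(y) = 0
q(K) = 17/8 - K/34 (q(K) = (17/2)/4 + K/(-34) = (17/2)*(1/4) + K*(-1/34) = 17/8 - K/34)
1/q(O(-6)) = 1/(17/8 - 1/34*0) = 1/(17/8 + 0) = 1/(17/8) = 8/17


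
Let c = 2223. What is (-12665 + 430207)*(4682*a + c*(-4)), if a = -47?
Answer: -95594570732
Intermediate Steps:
(-12665 + 430207)*(4682*a + c*(-4)) = (-12665 + 430207)*(4682*(-47) + 2223*(-4)) = 417542*(-220054 - 8892) = 417542*(-228946) = -95594570732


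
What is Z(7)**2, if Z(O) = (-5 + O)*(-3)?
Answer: 36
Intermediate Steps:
Z(O) = 15 - 3*O
Z(7)**2 = (15 - 3*7)**2 = (15 - 21)**2 = (-6)**2 = 36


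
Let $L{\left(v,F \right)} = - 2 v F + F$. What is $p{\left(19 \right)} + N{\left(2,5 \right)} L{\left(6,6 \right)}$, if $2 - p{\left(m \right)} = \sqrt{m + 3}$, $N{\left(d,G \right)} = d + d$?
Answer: $-262 - \sqrt{22} \approx -266.69$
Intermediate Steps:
$N{\left(d,G \right)} = 2 d$
$L{\left(v,F \right)} = F - 2 F v$ ($L{\left(v,F \right)} = - 2 F v + F = F - 2 F v$)
$p{\left(m \right)} = 2 - \sqrt{3 + m}$ ($p{\left(m \right)} = 2 - \sqrt{m + 3} = 2 - \sqrt{3 + m}$)
$p{\left(19 \right)} + N{\left(2,5 \right)} L{\left(6,6 \right)} = \left(2 - \sqrt{3 + 19}\right) + 2 \cdot 2 \cdot 6 \left(1 - 12\right) = \left(2 - \sqrt{22}\right) + 4 \cdot 6 \left(1 - 12\right) = \left(2 - \sqrt{22}\right) + 4 \cdot 6 \left(-11\right) = \left(2 - \sqrt{22}\right) + 4 \left(-66\right) = \left(2 - \sqrt{22}\right) - 264 = -262 - \sqrt{22}$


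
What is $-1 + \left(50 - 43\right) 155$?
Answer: $1084$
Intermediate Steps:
$-1 + \left(50 - 43\right) 155 = -1 + 7 \cdot 155 = -1 + 1085 = 1084$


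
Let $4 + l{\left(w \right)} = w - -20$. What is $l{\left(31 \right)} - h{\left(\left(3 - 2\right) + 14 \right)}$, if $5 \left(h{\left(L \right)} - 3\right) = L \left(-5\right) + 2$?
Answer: $\frac{293}{5} \approx 58.6$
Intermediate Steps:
$l{\left(w \right)} = 16 + w$ ($l{\left(w \right)} = -4 + \left(w - -20\right) = -4 + \left(w + 20\right) = -4 + \left(20 + w\right) = 16 + w$)
$h{\left(L \right)} = \frac{17}{5} - L$ ($h{\left(L \right)} = 3 + \frac{L \left(-5\right) + 2}{5} = 3 + \frac{- 5 L + 2}{5} = 3 + \frac{2 - 5 L}{5} = 3 - \left(- \frac{2}{5} + L\right) = \frac{17}{5} - L$)
$l{\left(31 \right)} - h{\left(\left(3 - 2\right) + 14 \right)} = \left(16 + 31\right) - \left(\frac{17}{5} - \left(\left(3 - 2\right) + 14\right)\right) = 47 - \left(\frac{17}{5} - \left(1 + 14\right)\right) = 47 - \left(\frac{17}{5} - 15\right) = 47 - - \frac{58}{5} = 47 + \frac{58}{5} = \frac{293}{5}$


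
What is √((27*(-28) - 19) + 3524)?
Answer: √2749 ≈ 52.431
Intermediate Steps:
√((27*(-28) - 19) + 3524) = √((-756 - 19) + 3524) = √(-775 + 3524) = √2749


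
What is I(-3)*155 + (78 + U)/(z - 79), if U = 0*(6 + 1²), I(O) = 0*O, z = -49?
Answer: -39/64 ≈ -0.60938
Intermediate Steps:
I(O) = 0
U = 0 (U = 0*(6 + 1) = 0*7 = 0)
I(-3)*155 + (78 + U)/(z - 79) = 0*155 + (78 + 0)/(-49 - 79) = 0 + 78/(-128) = 0 + 78*(-1/128) = 0 - 39/64 = -39/64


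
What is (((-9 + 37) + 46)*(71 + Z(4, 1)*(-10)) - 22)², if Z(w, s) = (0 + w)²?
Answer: 43665664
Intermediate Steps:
Z(w, s) = w²
(((-9 + 37) + 46)*(71 + Z(4, 1)*(-10)) - 22)² = (((-9 + 37) + 46)*(71 + 4²*(-10)) - 22)² = ((28 + 46)*(71 + 16*(-10)) - 22)² = (74*(71 - 160) - 22)² = (74*(-89) - 22)² = (-6586 - 22)² = (-6608)² = 43665664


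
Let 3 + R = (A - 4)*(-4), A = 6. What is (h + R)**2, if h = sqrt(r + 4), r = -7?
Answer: (11 - I*sqrt(3))**2 ≈ 118.0 - 38.105*I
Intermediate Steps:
R = -11 (R = -3 + (6 - 4)*(-4) = -3 + 2*(-4) = -3 - 8 = -11)
h = I*sqrt(3) (h = sqrt(-7 + 4) = sqrt(-3) = I*sqrt(3) ≈ 1.732*I)
(h + R)**2 = (I*sqrt(3) - 11)**2 = (-11 + I*sqrt(3))**2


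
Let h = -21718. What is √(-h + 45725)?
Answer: √67443 ≈ 259.70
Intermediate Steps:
√(-h + 45725) = √(-1*(-21718) + 45725) = √(21718 + 45725) = √67443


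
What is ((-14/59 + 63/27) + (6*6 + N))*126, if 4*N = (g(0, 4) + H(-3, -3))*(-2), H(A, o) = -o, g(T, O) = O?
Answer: 257187/59 ≈ 4359.1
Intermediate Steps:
N = -7/2 (N = ((4 - 1*(-3))*(-2))/4 = ((4 + 3)*(-2))/4 = (7*(-2))/4 = (¼)*(-14) = -7/2 ≈ -3.5000)
((-14/59 + 63/27) + (6*6 + N))*126 = ((-14/59 + 63/27) + (6*6 - 7/2))*126 = ((-14*1/59 + 63*(1/27)) + (36 - 7/2))*126 = ((-14/59 + 7/3) + 65/2)*126 = (371/177 + 65/2)*126 = (12247/354)*126 = 257187/59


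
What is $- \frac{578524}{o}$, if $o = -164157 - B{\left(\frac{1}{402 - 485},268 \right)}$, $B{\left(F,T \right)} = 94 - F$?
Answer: $\frac{24008746}{6816417} \approx 3.5222$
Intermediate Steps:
$o = - \frac{13632834}{83}$ ($o = -164157 - \left(94 - \frac{1}{402 - 485}\right) = -164157 - \left(94 - \frac{1}{-83}\right) = -164157 - \left(94 - - \frac{1}{83}\right) = -164157 - \left(94 + \frac{1}{83}\right) = -164157 - \frac{7803}{83} = - \frac{13632834}{83} \approx -1.6425 \cdot 10^{5}$)
$- \frac{578524}{o} = - \frac{578524}{- \frac{13632834}{83}} = \left(-578524\right) \left(- \frac{83}{13632834}\right) = \frac{24008746}{6816417}$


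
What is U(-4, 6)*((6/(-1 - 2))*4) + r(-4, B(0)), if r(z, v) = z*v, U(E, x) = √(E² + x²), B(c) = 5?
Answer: -20 - 16*√13 ≈ -77.689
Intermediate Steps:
r(z, v) = v*z
U(-4, 6)*((6/(-1 - 2))*4) + r(-4, B(0)) = √((-4)² + 6²)*((6/(-1 - 2))*4) + 5*(-4) = √(16 + 36)*((6/(-3))*4) - 20 = √52*((6*(-⅓))*4) - 20 = (2*√13)*(-2*4) - 20 = (2*√13)*(-8) - 20 = -16*√13 - 20 = -20 - 16*√13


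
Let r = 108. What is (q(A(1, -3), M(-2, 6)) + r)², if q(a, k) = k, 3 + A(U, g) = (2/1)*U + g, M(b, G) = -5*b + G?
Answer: 15376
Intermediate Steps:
M(b, G) = G - 5*b
A(U, g) = -3 + g + 2*U (A(U, g) = -3 + ((2/1)*U + g) = -3 + ((2*1)*U + g) = -3 + (2*U + g) = -3 + (g + 2*U) = -3 + g + 2*U)
(q(A(1, -3), M(-2, 6)) + r)² = ((6 - 5*(-2)) + 108)² = ((6 + 10) + 108)² = (16 + 108)² = 124² = 15376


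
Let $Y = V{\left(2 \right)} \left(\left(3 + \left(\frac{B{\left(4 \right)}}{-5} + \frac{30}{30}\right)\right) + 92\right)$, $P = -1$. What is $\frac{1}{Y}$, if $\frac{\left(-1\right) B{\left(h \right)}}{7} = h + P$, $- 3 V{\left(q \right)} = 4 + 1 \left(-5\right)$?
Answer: $\frac{5}{167} \approx 0.02994$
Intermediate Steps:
$V{\left(q \right)} = \frac{1}{3}$ ($V{\left(q \right)} = - \frac{4 + 1 \left(-5\right)}{3} = - \frac{4 - 5}{3} = \left(- \frac{1}{3}\right) \left(-1\right) = \frac{1}{3}$)
$B{\left(h \right)} = 7 - 7 h$ ($B{\left(h \right)} = - 7 \left(h - 1\right) = - 7 \left(-1 + h\right) = 7 - 7 h$)
$Y = \frac{167}{5}$ ($Y = \frac{\left(3 + \left(\frac{7 - 28}{-5} + \frac{30}{30}\right)\right) + 92}{3} = \frac{\left(3 + \left(\left(7 - 28\right) \left(- \frac{1}{5}\right) + 30 \cdot \frac{1}{30}\right)\right) + 92}{3} = \frac{\left(3 + \left(\left(-21\right) \left(- \frac{1}{5}\right) + 1\right)\right) + 92}{3} = \frac{\left(3 + \left(\frac{21}{5} + 1\right)\right) + 92}{3} = \frac{\left(3 + \frac{26}{5}\right) + 92}{3} = \frac{\frac{41}{5} + 92}{3} = \frac{1}{3} \cdot \frac{501}{5} = \frac{167}{5} \approx 33.4$)
$\frac{1}{Y} = \frac{1}{\frac{167}{5}} = \frac{5}{167}$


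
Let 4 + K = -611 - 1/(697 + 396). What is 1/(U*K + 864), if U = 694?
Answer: -1093/465559672 ≈ -2.3477e-6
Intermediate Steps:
K = -672196/1093 (K = -4 + (-611 - 1/(697 + 396)) = -4 + (-611 - 1/1093) = -4 - 667824/1093 = -672196/1093 ≈ -615.00)
1/(U*K + 864) = 1/(694*(-672196/1093) + 864) = 1/(-466504024/1093 + 864) = 1/(-465559672/1093) = -1093/465559672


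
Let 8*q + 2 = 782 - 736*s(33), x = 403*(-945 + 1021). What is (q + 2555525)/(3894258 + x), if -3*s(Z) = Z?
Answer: 730467/1121396 ≈ 0.65139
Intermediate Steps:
s(Z) = -Z/3
x = 30628 (x = 403*76 = 30628)
q = 2219/2 (q = -1/4 + (782 - (-736)*33/3)/8 = -1/4 + (782 - 736*(-11))/8 = -1/4 + (782 + 8096)/8 = -1/4 + (1/8)*8878 = -1/4 + 4439/4 = 2219/2 ≈ 1109.5)
(q + 2555525)/(3894258 + x) = (2219/2 + 2555525)/(3894258 + 30628) = (5113269/2)/3924886 = (5113269/2)*(1/3924886) = 730467/1121396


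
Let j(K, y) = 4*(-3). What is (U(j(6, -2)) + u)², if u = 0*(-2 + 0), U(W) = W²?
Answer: 20736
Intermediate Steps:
j(K, y) = -12
u = 0 (u = 0*(-2) = 0)
(U(j(6, -2)) + u)² = ((-12)² + 0)² = (144 + 0)² = 144² = 20736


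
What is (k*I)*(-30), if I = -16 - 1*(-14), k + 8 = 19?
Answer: 660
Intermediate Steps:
k = 11 (k = -8 + 19 = 11)
I = -2 (I = -16 + 14 = -2)
(k*I)*(-30) = (11*(-2))*(-30) = -22*(-30) = 660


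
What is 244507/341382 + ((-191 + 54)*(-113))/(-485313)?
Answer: 37792496983/55225707522 ≈ 0.68433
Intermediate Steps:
244507/341382 + ((-191 + 54)*(-113))/(-485313) = 244507*(1/341382) - 137*(-113)*(-1/485313) = 244507/341382 + 15481*(-1/485313) = 244507/341382 - 15481/485313 = 37792496983/55225707522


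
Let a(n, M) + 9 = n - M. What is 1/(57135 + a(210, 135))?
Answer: 1/57201 ≈ 1.7482e-5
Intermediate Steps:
a(n, M) = -9 + n - M (a(n, M) = -9 + (n - M) = -9 + n - M)
1/(57135 + a(210, 135)) = 1/(57135 + (-9 + 210 - 1*135)) = 1/(57135 + (-9 + 210 - 135)) = 1/(57135 + 66) = 1/57201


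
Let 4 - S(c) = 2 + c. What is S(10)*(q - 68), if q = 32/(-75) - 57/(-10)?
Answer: 37636/75 ≈ 501.81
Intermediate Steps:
S(c) = 2 - c (S(c) = 4 - (2 + c) = 4 + (-2 - c) = 2 - c)
q = 791/150 (q = 32*(-1/75) - 57*(-1/10) = -32/75 + 57/10 = 791/150 ≈ 5.2733)
S(10)*(q - 68) = (2 - 1*10)*(791/150 - 68) = (2 - 10)*(-9409/150) = -8*(-9409/150) = 37636/75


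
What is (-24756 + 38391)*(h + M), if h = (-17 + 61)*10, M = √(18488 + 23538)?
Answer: 5999400 + 13635*√42026 ≈ 8.7946e+6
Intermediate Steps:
M = √42026 ≈ 205.00
h = 440 (h = 44*10 = 440)
(-24756 + 38391)*(h + M) = (-24756 + 38391)*(440 + √42026) = 13635*(440 + √42026) = 5999400 + 13635*√42026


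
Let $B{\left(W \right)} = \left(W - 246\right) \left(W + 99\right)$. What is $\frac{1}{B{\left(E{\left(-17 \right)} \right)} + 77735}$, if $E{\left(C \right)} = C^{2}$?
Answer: $\frac{1}{94419} \approx 1.0591 \cdot 10^{-5}$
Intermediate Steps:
$B{\left(W \right)} = \left(-246 + W\right) \left(99 + W\right)$
$\frac{1}{B{\left(E{\left(-17 \right)} \right)} + 77735} = \frac{1}{\left(-24354 + \left(\left(-17\right)^{2}\right)^{2} - 147 \left(-17\right)^{2}\right) + 77735} = \frac{1}{\left(-24354 + 289^{2} - 42483\right) + 77735} = \frac{1}{\left(-24354 + 83521 - 42483\right) + 77735} = \frac{1}{16684 + 77735} = \frac{1}{94419}$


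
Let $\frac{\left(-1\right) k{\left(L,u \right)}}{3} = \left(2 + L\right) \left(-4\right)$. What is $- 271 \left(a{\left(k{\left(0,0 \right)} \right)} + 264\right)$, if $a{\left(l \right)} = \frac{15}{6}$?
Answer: $- \frac{144443}{2} \approx -72222.0$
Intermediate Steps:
$k{\left(L,u \right)} = 24 + 12 L$ ($k{\left(L,u \right)} = - 3 \left(2 + L\right) \left(-4\right) = - 3 \left(-8 - 4 L\right) = 24 + 12 L$)
$a{\left(l \right)} = \frac{5}{2}$ ($a{\left(l \right)} = 15 \cdot \frac{1}{6} = \frac{5}{2}$)
$- 271 \left(a{\left(k{\left(0,0 \right)} \right)} + 264\right) = - 271 \left(\frac{5}{2} + 264\right) = \left(-271\right) \frac{533}{2} = - \frac{144443}{2}$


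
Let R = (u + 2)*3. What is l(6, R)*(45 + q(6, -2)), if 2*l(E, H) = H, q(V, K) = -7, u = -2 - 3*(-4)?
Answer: 684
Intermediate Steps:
u = 10 (u = -2 + 12 = 10)
R = 36 (R = (10 + 2)*3 = 12*3 = 36)
l(E, H) = H/2
l(6, R)*(45 + q(6, -2)) = ((½)*36)*(45 - 7) = 18*38 = 684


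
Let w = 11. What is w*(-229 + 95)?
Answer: -1474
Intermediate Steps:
w*(-229 + 95) = 11*(-229 + 95) = 11*(-134) = -1474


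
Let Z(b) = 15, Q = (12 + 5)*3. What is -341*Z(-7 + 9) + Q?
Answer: -5064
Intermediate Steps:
Q = 51 (Q = 17*3 = 51)
-341*Z(-7 + 9) + Q = -341*15 + 51 = -5115 + 51 = -5064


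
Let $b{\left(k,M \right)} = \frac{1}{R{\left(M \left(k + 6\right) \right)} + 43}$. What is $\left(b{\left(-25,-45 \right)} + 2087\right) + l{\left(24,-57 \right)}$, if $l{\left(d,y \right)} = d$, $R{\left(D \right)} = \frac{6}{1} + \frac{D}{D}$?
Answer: $\frac{105551}{50} \approx 2111.0$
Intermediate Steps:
$R{\left(D \right)} = 7$ ($R{\left(D \right)} = 6 \cdot 1 + 1 = 6 + 1 = 7$)
$b{\left(k,M \right)} = \frac{1}{50}$ ($b{\left(k,M \right)} = \frac{1}{7 + 43} = \frac{1}{50}$)
$\left(b{\left(-25,-45 \right)} + 2087\right) + l{\left(24,-57 \right)} = \left(\frac{1}{50} + 2087\right) + 24 = \frac{104351}{50} + 24 = \frac{105551}{50}$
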